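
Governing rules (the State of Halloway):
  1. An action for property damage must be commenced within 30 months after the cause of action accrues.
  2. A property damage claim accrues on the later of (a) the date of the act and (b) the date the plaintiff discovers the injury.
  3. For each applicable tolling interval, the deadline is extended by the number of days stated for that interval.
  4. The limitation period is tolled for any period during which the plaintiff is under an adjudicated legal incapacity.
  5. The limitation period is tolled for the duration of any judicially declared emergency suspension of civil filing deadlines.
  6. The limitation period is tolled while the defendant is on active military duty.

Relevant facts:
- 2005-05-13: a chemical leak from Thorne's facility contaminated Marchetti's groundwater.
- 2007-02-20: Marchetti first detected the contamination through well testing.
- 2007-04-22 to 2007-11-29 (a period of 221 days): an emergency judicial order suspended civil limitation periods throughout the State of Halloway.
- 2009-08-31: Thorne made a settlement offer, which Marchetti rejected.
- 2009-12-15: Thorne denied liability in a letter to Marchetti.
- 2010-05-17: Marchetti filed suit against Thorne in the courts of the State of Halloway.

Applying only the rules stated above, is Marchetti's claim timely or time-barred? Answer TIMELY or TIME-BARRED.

Because discovery on 2007-02-20 post-dates the 2005-05-13 act, accrual under the later-of rule falls on 2007-02-20.
30 months from 2007-02-20 is 2009-08-20.
The emergency suspension of filing deadlines from 2007-04-22 to 2007-11-29 tolled the period for 221 days, extending the deadline to 2010-03-29.
Nothing else in the chronology tolls or restarts the period.
Filing on 2010-05-17 missed the 2010-03-29 deadline — the action is time-barred.

TIME-BARRED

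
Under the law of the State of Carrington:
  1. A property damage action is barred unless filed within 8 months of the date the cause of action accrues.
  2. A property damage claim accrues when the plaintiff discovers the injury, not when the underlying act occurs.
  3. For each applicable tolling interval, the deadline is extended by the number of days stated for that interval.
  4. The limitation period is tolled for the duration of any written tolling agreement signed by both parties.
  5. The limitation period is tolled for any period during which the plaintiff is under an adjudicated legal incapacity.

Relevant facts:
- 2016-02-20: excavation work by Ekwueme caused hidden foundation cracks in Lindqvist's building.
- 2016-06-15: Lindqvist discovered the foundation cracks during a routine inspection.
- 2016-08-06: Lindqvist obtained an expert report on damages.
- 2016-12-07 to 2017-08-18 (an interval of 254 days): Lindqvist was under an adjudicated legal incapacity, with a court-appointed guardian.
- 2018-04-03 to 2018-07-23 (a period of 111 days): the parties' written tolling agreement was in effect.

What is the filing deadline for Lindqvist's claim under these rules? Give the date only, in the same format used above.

Under the discovery rule, the claim accrued on 2016-06-15, when Lindqvist discovered the injury — not on the 2016-02-20 date of the underlying act.
The untolled deadline — 8 months after 2016-06-15 — is 2017-02-15.
Because the plaintiff's legal incapacity ran from 2016-12-07 to 2017-08-18, the deadline is extended by 254 days to 2017-10-27.
The written tolling agreement starting 2018-04-03 came too late — the period had run on 2017-10-27 — and so does not extend the deadline.
None of the other events listed affects the running of the period under the stated rules.

2017-10-27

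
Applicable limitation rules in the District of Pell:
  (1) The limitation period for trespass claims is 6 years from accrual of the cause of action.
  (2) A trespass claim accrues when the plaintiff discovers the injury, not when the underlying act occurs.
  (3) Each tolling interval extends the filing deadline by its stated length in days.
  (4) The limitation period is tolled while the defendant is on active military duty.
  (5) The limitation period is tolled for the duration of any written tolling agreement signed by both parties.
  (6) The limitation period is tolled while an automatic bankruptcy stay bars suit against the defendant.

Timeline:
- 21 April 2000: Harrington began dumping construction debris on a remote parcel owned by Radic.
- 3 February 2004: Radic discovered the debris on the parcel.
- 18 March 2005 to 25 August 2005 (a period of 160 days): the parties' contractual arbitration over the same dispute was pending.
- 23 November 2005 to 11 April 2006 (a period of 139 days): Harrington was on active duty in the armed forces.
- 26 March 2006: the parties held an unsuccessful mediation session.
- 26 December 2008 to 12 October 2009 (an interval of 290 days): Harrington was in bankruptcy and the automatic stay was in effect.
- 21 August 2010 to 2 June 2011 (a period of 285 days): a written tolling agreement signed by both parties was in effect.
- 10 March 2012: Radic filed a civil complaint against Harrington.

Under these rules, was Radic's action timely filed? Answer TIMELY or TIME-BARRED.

Accrual is tied to discovery, so the period began on 3 February 2004 rather than on 21 April 2000 when the act occurred.
The untolled deadline — 6 years after 3 February 2004 — is 3 February 2010.
The defendant's active military service from 23 November 2005 to 11 April 2006 tolled the period for 139 days, extending the deadline to 22 June 2010.
The automatic bankruptcy stay from 26 December 2008 to 12 October 2009 tolled the period for 290 days, extending the deadline to 8 April 2011.
Because the written tolling agreement ran from 21 August 2010 to 2 June 2011, the deadline is extended by 285 days to 18 January 2012.
Although a pending arbitration ran from 18 March 2005 to 25 August 2005, the stated rules do not make that a tolling event, so it is disregarded.
Nothing else in the chronology tolls or restarts the period.
Filing on 10 March 2012 missed the 18 January 2012 deadline — the action is time-barred.

TIME-BARRED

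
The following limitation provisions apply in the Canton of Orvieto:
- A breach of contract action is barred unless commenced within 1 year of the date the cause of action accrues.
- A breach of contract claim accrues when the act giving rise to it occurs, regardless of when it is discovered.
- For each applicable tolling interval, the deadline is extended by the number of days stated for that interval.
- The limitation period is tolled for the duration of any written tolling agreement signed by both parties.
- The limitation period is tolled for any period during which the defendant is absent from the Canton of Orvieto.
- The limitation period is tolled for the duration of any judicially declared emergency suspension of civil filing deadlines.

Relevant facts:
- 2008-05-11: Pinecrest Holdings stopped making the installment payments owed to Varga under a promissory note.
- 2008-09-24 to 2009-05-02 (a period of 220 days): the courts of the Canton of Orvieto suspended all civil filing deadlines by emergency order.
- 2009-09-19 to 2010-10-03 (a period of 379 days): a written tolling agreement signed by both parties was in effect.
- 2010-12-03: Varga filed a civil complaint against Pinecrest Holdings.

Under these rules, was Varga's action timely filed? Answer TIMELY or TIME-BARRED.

The cause of action accrued on 2008-05-11, the date of the act.
The untolled deadline — 1 year after 2008-05-11 — is 2009-05-11.
The emergency suspension of filing deadlines from 2008-09-24 to 2009-05-02 tolled the period for 220 days, extending the deadline to 2009-12-17.
Because the written tolling agreement ran from 2009-09-19 to 2010-10-03, the deadline is extended by 379 days to 2010-12-31.
Filing on 2010-12-03 beat the 2010-12-31 deadline — the action is timely.

TIMELY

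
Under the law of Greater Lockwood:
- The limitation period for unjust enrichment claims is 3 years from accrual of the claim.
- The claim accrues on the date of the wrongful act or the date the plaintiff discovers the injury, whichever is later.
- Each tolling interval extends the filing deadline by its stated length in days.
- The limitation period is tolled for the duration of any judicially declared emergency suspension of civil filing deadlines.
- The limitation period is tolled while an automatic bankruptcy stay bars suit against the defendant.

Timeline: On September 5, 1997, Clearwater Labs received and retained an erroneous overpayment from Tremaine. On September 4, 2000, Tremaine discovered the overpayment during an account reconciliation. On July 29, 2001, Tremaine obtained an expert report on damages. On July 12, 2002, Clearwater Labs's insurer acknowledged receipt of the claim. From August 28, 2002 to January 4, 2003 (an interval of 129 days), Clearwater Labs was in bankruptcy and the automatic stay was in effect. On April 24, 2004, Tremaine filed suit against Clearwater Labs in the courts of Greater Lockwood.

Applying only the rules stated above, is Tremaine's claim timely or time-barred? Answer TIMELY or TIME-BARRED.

TIME-BARRED

Because discovery on September 4, 2000 post-dates the September 5, 1997 act, accrual under the later-of rule falls on September 4, 2000.
Adding the 3 years base period to September 4, 2000 gives a deadline of September 4, 2003, before any tolling.
Because the automatic bankruptcy stay ran from August 28, 2002 to January 4, 2003, the deadline is extended by 129 days to January 11, 2004.
The other events in the timeline have no effect on the limitation period under the stated rules.
Filing on April 24, 2004 missed the January 11, 2004 deadline — the action is time-barred.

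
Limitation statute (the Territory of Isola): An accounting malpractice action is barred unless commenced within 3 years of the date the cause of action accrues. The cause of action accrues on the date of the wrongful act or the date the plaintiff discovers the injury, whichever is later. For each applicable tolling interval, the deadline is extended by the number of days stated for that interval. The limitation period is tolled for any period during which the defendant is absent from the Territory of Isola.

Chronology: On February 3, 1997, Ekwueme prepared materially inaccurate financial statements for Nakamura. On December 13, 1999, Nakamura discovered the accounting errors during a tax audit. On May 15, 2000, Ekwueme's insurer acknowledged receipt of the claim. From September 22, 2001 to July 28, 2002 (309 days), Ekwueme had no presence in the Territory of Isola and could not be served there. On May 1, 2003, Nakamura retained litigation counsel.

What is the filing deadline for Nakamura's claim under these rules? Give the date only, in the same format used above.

October 18, 2003

Taking the later of the act (February 3, 1997) and discovery (December 13, 1999), the claim accrued on December 13, 1999.
Adding the 3 years base period to December 13, 1999 gives a deadline of December 13, 2002, before any tolling.
The period was tolled for 309 days by the defendant's absence from the jurisdiction (September 22, 2001 to July 28, 2002), pushing the deadline to October 18, 2003.
The other events in the timeline have no effect on the limitation period under the stated rules.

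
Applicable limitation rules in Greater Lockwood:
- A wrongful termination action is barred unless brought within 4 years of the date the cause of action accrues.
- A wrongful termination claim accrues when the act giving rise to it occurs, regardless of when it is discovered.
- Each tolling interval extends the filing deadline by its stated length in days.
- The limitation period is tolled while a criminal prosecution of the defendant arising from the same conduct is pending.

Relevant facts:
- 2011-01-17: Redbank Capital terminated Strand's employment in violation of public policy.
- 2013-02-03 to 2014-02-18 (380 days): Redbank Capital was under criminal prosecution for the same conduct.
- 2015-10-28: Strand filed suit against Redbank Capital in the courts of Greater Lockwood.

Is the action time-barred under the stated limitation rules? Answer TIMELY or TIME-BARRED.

TIMELY

The cause of action accrued on 2011-01-17, the date of the act.
4 years from 2011-01-17 is 2015-01-17.
The pending criminal prosecution from 2013-02-03 to 2014-02-18 tolled the period for 380 days, extending the deadline to 2016-02-01.
The 2015-10-28 filing precedes the 2016-02-01 deadline; the claim is timely.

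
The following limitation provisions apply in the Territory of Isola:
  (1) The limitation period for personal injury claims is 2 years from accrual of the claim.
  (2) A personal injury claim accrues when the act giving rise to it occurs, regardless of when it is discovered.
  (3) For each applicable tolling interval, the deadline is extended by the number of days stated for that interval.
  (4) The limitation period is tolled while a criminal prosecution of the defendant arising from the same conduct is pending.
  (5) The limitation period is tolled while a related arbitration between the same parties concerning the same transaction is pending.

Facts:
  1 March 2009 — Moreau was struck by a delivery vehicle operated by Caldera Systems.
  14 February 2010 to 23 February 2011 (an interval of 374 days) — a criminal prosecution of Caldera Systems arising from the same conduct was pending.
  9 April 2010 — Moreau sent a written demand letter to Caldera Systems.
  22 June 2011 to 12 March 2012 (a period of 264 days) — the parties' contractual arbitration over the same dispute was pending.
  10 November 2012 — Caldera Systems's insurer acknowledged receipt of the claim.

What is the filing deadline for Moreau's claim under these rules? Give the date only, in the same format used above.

The claim accrued on 1 March 2009, the date of the act.
2 years from 1 March 2009 is 1 March 2011.
The pending criminal prosecution from 14 February 2010 to 23 February 2011 tolled the period for 374 days, extending the deadline to 9 March 2012.
The pending related arbitration from 22 June 2011 to 12 March 2012 tolled the period for 264 days, extending the deadline to 28 November 2012.
Nothing else in the chronology tolls or restarts the period.

28 November 2012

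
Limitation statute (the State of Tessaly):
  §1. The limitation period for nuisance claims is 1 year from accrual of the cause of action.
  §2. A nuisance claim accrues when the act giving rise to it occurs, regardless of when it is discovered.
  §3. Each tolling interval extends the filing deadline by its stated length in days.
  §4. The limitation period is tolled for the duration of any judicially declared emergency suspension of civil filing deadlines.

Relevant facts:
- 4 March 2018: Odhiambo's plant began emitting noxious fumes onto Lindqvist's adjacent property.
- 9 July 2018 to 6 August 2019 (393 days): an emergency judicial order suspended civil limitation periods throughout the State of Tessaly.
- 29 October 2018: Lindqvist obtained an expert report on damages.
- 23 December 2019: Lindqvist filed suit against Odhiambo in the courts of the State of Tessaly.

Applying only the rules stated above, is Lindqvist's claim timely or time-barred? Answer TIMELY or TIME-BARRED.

The limitation period began to run on 4 March 2018.
The untolled deadline — 1 year after 4 March 2018 — is 4 March 2019.
The emergency suspension of filing deadlines from 9 July 2018 to 6 August 2019 tolled the period for 393 days, extending the deadline to 31 March 2020.
Nothing else in the chronology tolls or restarts the period.
Lindqvist filed on 23 December 2019, before the 31 March 2020 deadline, so the action is timely.

TIMELY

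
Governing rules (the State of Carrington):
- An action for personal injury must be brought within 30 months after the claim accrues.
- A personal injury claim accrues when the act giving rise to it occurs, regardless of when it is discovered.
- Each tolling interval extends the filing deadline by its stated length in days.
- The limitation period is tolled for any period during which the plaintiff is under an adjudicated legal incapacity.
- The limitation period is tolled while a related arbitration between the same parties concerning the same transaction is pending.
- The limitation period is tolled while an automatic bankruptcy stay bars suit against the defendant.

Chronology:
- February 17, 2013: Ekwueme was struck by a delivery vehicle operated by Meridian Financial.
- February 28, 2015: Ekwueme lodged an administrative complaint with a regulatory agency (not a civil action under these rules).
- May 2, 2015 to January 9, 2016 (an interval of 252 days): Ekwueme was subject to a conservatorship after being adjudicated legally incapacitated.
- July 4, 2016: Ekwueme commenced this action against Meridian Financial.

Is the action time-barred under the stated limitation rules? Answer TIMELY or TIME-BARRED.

TIME-BARRED

The claim accrued on February 17, 2013, when the wrongful act occurred.
30 months from February 17, 2013 is August 17, 2015.
Because the plaintiff's legal incapacity ran from May 2, 2015 to January 9, 2016, the deadline is extended by 252 days to April 25, 2016.
None of the other events listed affects the running of the period under the stated rules.
Ekwueme filed on July 4, 2016, after the April 25, 2016 deadline, so the action is time-barred.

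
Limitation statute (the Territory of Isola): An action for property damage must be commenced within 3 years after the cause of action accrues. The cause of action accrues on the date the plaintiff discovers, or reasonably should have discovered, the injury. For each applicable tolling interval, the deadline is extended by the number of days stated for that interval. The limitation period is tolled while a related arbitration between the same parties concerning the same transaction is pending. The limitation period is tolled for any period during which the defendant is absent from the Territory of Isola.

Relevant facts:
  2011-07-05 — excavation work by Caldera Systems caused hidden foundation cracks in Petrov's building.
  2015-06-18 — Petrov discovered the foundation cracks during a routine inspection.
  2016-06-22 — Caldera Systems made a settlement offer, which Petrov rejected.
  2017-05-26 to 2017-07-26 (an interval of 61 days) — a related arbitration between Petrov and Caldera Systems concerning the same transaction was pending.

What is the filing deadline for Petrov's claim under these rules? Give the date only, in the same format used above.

Under the discovery rule, the claim accrued on 2015-06-18, when Petrov discovered the injury — not on the 2011-07-05 date of the underlying act.
3 years from 2015-06-18 is 2018-06-18.
The pending related arbitration from 2017-05-26 to 2017-07-26 tolled the period for 61 days, extending the deadline to 2018-08-18.
The other events in the timeline have no effect on the limitation period under the stated rules.

2018-08-18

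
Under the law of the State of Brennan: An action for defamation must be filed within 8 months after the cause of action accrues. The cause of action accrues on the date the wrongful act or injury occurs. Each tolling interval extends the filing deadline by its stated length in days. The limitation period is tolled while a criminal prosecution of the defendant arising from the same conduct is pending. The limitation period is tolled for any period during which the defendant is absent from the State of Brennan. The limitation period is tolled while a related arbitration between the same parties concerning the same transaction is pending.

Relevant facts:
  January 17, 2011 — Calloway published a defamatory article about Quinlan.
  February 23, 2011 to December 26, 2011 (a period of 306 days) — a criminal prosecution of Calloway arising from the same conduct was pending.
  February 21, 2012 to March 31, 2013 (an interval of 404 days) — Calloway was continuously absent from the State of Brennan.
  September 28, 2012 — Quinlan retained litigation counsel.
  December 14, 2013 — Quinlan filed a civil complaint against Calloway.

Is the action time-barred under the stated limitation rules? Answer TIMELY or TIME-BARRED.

The claim accrued on January 17, 2011, when the wrongful act occurred.
8 months from January 17, 2011 is September 17, 2011.
The period was tolled for 306 days by the pending criminal prosecution (February 23, 2011 to December 26, 2011), pushing the deadline to July 19, 2012.
The defendant's absence from the jurisdiction from February 21, 2012 to March 31, 2013 tolled the period for 404 days, extending the deadline to August 27, 2013.
Nothing else in the chronology tolls or restarts the period.
Quinlan filed on December 14, 2013, after the August 27, 2013 deadline, so the action is time-barred.

TIME-BARRED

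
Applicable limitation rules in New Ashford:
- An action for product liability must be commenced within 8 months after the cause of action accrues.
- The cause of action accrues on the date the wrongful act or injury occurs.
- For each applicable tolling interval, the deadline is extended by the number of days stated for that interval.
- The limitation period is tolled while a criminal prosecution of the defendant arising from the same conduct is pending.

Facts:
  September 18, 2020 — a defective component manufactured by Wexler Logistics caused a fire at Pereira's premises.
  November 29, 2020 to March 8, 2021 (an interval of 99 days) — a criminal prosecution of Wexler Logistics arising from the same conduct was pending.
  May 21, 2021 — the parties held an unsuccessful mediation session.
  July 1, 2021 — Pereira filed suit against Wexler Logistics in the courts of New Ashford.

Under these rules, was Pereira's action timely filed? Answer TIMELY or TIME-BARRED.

The limitation period began to run on September 18, 2020.
Adding the 8 months base period to September 18, 2020 gives a deadline of May 18, 2021, before any tolling.
Because the pending criminal prosecution ran from November 29, 2020 to March 8, 2021, the deadline is extended by 99 days to August 25, 2021.
The other events in the timeline have no effect on the limitation period under the stated rules.
Filing on July 1, 2021 beat the August 25, 2021 deadline — the action is timely.

TIMELY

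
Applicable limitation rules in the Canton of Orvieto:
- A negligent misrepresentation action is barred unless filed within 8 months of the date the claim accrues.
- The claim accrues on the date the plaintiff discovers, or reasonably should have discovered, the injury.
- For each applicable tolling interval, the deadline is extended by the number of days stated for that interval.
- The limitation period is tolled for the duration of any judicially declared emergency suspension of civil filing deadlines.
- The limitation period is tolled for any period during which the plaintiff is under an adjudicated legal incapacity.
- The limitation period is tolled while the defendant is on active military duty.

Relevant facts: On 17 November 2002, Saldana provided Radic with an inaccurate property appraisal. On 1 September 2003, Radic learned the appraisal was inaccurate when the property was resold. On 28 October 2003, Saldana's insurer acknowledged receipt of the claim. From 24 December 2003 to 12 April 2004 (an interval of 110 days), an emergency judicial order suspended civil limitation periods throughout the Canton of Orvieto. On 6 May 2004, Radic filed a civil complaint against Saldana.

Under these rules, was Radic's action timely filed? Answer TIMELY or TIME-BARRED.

TIMELY

Accrual is tied to discovery, so the period began on 1 September 2003 rather than on 17 November 2002 when the act occurred.
8 months from 1 September 2003 is 1 May 2004.
The period was tolled for 110 days by the emergency suspension of filing deadlines (24 December 2003 to 12 April 2004), pushing the deadline to 19 August 2004.
The other events in the timeline have no effect on the limitation period under the stated rules.
Filing on 6 May 2004 beat the 19 August 2004 deadline — the action is timely.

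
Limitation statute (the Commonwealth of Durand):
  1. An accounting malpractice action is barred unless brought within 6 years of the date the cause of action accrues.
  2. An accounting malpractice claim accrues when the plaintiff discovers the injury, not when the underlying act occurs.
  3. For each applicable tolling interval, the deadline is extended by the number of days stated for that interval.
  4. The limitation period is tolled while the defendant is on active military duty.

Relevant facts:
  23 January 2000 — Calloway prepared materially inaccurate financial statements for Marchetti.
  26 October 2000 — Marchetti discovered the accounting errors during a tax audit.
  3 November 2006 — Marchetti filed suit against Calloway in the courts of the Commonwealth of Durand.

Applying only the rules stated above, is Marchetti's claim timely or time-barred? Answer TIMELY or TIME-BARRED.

TIME-BARRED

Accrual is tied to discovery, so the period began on 26 October 2000 rather than on 23 January 2000 when the act occurred.
The untolled deadline — 6 years after 26 October 2000 — is 26 October 2006.
Filing on 3 November 2006 missed the 26 October 2006 deadline — the action is time-barred.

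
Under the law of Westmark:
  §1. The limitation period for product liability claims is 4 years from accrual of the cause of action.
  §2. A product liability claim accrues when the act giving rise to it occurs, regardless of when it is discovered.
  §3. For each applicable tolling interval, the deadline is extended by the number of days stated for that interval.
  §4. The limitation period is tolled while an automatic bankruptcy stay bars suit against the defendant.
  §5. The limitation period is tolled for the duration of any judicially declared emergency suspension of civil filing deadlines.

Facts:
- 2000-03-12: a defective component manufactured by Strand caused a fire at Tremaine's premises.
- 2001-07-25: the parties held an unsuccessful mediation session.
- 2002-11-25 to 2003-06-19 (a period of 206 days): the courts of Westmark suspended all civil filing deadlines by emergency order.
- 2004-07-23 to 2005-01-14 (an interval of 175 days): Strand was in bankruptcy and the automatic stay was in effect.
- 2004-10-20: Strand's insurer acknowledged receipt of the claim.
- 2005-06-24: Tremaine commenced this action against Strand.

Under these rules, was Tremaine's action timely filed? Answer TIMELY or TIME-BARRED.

The limitation period began to run on 2000-03-12.
The untolled deadline — 4 years after 2000-03-12 — is 2004-03-12.
The period was tolled for 206 days by the emergency suspension of filing deadlines (2002-11-25 to 2003-06-19), pushing the deadline to 2004-10-04.
Because the automatic bankruptcy stay ran from 2004-07-23 to 2005-01-14, the deadline is extended by 175 days to 2005-03-28.
The other events in the timeline have no effect on the limitation period under the stated rules.
The 2005-06-24 filing falls after the 2005-03-28 deadline; the claim is time-barred.

TIME-BARRED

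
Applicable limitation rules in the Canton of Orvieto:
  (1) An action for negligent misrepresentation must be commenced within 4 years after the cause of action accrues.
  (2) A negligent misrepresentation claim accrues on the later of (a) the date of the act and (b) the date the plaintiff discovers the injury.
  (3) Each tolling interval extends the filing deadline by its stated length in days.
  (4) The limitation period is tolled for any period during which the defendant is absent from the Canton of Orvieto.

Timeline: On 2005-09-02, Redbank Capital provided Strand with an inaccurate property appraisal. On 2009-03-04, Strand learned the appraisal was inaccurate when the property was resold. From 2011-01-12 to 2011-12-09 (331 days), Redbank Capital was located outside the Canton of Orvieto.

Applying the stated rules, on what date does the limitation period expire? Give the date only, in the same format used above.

2014-01-29

Taking the later of the act (2005-09-02) and discovery (2009-03-04), the claim accrued on 2009-03-04.
The untolled deadline — 4 years after 2009-03-04 — is 2013-03-04.
The period was tolled for 331 days by the defendant's absence from the jurisdiction (2011-01-12 to 2011-12-09), pushing the deadline to 2014-01-29.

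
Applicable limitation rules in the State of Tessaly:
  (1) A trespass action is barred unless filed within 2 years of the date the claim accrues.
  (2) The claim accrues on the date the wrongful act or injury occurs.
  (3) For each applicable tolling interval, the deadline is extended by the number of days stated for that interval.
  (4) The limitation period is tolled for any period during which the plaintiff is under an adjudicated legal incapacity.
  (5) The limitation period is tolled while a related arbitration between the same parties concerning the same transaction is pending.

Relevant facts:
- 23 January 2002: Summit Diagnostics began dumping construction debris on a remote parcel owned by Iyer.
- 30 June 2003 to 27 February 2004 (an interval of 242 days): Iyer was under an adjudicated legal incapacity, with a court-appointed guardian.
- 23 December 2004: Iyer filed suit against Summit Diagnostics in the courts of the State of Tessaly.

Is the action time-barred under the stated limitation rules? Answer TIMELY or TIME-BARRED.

The limitation period began to run on 23 January 2002.
2 years from 23 January 2002 is 23 January 2004.
The plaintiff's legal incapacity from 30 June 2003 to 27 February 2004 tolled the period for 242 days, extending the deadline to 21 September 2004.
Filing on 23 December 2004 missed the 21 September 2004 deadline — the action is time-barred.

TIME-BARRED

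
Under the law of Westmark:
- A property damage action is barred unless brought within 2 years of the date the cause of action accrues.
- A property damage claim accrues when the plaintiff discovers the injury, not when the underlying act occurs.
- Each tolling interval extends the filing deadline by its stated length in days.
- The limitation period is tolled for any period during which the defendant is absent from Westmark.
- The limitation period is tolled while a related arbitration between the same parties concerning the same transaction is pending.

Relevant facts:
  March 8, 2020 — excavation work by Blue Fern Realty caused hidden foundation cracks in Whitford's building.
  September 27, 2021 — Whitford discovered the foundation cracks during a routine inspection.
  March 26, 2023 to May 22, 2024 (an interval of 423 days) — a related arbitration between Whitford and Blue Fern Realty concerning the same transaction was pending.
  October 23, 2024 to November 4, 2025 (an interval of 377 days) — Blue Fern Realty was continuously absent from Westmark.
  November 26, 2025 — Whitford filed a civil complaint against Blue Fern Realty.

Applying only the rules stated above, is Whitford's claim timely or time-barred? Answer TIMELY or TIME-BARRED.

TIMELY

Accrual is tied to discovery, so the period began on September 27, 2021 rather than on March 8, 2020 when the act occurred.
The untolled deadline — 2 years after September 27, 2021 — is September 27, 2023.
The pending related arbitration from March 26, 2023 to May 22, 2024 tolled the period for 423 days, extending the deadline to November 23, 2024.
The defendant's absence from the jurisdiction from October 23, 2024 to November 4, 2025 tolled the period for 377 days, extending the deadline to December 5, 2025.
Filing on November 26, 2025 beat the December 5, 2025 deadline — the action is timely.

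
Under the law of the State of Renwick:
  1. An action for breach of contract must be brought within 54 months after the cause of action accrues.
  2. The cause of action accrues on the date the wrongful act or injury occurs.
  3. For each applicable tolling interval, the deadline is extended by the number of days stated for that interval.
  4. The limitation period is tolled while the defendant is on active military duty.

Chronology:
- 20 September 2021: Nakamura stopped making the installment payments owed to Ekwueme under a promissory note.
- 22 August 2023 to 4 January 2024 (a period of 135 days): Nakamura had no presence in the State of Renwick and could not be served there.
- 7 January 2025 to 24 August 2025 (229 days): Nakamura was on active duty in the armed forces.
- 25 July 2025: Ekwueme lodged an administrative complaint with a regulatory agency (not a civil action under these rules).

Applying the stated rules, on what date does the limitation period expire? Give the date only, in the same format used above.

4 November 2026

The cause of action accrued on 20 September 2021, the date of the act.
54 months from 20 September 2021 is 20 March 2026.
The defendant's active military service from 7 January 2025 to 24 August 2025 tolled the period for 229 days, extending the deadline to 4 November 2026.
Although the defendant's absence ran from 22 August 2023 to 4 January 2024, the stated rules do not make that a tolling event, so it is disregarded.
Nothing else in the chronology tolls or restarts the period.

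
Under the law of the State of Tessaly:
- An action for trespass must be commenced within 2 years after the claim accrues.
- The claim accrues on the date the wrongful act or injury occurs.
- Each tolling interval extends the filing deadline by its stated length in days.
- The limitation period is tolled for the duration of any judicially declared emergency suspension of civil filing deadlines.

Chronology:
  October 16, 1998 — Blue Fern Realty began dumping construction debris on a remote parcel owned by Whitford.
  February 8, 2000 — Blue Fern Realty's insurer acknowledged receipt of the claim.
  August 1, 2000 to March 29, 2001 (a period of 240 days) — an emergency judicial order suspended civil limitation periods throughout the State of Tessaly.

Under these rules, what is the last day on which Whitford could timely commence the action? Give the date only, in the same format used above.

The claim accrued on October 16, 1998, the date of the act.
Adding the 2 years base period to October 16, 1998 gives a deadline of October 16, 2000, before any tolling.
The period was tolled for 240 days by the emergency suspension of filing deadlines (August 1, 2000 to March 29, 2001), pushing the deadline to June 13, 2001.
None of the other events listed affects the running of the period under the stated rules.

June 13, 2001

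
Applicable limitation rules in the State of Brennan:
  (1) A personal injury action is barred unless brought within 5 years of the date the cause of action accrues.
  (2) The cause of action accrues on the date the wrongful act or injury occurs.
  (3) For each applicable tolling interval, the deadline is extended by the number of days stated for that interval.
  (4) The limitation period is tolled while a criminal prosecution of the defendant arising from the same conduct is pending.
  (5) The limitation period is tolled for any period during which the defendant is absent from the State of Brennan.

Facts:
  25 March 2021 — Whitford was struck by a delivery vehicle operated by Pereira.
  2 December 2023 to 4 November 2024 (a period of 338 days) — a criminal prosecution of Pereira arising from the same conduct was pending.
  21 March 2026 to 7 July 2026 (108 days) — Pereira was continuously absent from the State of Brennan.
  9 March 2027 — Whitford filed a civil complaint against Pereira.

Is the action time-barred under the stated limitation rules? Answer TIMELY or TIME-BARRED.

The limitation period began to run on 25 March 2021.
The untolled deadline — 5 years after 25 March 2021 — is 25 March 2026.
Because the pending criminal prosecution ran from 2 December 2023 to 4 November 2024, the deadline is extended by 338 days to 26 February 2027.
Because the defendant's absence from the jurisdiction ran from 21 March 2026 to 7 July 2026, the deadline is extended by 108 days to 14 June 2027.
The 9 March 2027 filing precedes the 14 June 2027 deadline; the claim is timely.

TIMELY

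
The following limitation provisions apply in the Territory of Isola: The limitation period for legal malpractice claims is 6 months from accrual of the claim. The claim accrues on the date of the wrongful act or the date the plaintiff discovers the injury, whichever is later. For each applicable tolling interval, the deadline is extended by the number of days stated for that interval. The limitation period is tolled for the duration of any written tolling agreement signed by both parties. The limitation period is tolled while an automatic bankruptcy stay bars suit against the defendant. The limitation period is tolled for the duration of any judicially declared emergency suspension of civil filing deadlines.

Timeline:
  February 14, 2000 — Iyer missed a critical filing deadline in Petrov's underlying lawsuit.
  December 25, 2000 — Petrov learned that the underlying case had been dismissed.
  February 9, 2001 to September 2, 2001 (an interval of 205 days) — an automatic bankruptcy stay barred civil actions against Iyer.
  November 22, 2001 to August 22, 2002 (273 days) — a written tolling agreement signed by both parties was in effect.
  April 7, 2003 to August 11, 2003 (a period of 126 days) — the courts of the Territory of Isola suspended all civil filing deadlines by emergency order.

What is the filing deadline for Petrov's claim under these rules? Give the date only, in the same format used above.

Because discovery on December 25, 2000 post-dates the February 14, 2000 act, accrual under the later-of rule falls on December 25, 2000.
Adding the 6 months base period to December 25, 2000 gives a deadline of June 25, 2001, before any tolling.
Because the automatic bankruptcy stay ran from February 9, 2001 to September 2, 2001, the deadline is extended by 205 days to January 16, 2002.
The period was tolled for 273 days by the written tolling agreement (November 22, 2001 to August 22, 2002), pushing the deadline to October 16, 2002.
The emergency suspension of filing deadlines starting April 7, 2003 came too late — the period had run on October 16, 2002 — and so does not extend the deadline.

October 16, 2002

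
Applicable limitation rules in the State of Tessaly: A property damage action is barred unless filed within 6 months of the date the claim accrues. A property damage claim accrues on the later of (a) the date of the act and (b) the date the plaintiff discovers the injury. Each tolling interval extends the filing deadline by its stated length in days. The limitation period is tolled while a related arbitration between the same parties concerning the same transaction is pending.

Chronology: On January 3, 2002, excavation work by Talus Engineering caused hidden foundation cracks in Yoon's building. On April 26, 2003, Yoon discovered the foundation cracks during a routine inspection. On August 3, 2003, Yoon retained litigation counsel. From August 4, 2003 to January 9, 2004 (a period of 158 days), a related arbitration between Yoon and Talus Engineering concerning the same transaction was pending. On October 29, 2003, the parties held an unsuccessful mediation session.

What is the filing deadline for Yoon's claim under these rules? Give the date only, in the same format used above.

The claim accrued on April 26, 2003 — the later of the January 3, 2002 act and the April 26, 2003 discovery.
6 months from April 26, 2003 is October 26, 2003.
Because the pending related arbitration ran from August 4, 2003 to January 9, 2004, the deadline is extended by 158 days to April 1, 2004.
None of the other events listed affects the running of the period under the stated rules.

April 1, 2004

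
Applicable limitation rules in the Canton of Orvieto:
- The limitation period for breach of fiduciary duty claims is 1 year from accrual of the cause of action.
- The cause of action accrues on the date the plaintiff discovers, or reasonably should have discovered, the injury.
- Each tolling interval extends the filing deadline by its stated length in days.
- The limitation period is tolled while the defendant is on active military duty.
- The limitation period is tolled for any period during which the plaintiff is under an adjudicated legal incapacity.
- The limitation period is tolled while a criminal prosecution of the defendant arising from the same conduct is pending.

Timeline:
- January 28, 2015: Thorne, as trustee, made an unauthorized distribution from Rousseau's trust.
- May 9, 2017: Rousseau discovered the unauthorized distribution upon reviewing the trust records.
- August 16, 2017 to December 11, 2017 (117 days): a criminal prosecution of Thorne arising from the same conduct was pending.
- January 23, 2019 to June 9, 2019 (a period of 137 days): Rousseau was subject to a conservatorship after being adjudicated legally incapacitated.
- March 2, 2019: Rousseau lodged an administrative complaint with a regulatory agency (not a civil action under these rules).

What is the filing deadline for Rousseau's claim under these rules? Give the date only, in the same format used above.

September 3, 2018

Under the discovery rule, the claim accrued on May 9, 2017, when Rousseau discovered the injury — not on the January 28, 2015 date of the underlying act.
Adding the 1 year base period to May 9, 2017 gives a deadline of May 9, 2018, before any tolling.
The pending criminal prosecution from August 16, 2017 to December 11, 2017 tolled the period for 117 days, extending the deadline to September 3, 2018.
The plaintiff's legal incapacity from January 23, 2019 to June 9, 2019 began after the period had already run on September 3, 2018, so it has no tolling effect.
Nothing else in the chronology tolls or restarts the period.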